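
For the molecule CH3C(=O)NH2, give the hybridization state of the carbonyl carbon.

sp2

The carbonyl carbon carries 3 σ bonds, plus one π bond, giving a steric number of 3, so it is sp2.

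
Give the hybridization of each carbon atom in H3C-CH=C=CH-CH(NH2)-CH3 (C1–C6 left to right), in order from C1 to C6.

C1 sp3, C2 sp2, C3 sp, C4 sp2, C5 sp3, C6 sp3

C1 has 4 σ bonds: steric number 4 → sp3.
C2 — 3 σ bonds, plus one π bond. Steric number 3, so sp2.
C3 — 2 σ bonds, plus two π bonds. Steric number 2, so sp.
C4 is sp2: 3 σ bonds, plus one π bond, 3 electron-density regions.
C5 — 4 σ bonds. Steric number 4, so sp3.
C6: 4 σ bonds — 4 electron domains, sp3.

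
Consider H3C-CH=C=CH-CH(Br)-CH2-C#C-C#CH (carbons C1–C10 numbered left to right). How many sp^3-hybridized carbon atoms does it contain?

3

C1: sp3 ✓
C2: sp2
C3: sp
C4: sp2
C5: sp3 ✓
C6: sp3 ✓
C7: sp
C8: sp
C9: sp
C10: sp
C1, C5, C6 → 3 sp3 carbons.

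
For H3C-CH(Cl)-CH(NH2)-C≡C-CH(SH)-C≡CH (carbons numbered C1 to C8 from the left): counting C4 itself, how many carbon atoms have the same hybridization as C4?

4

C4 is sp (two π bonds).
C1: sp3
C2: sp3
C3: sp3
C4: sp ✓
C5: sp ✓
C6: sp3
C7: sp ✓
C8: sp ✓
4 carbons are sp.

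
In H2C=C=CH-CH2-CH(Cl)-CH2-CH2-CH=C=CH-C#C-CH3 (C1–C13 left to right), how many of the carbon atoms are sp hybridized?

4

C1: sp2
C2: sp ✓
C3: sp2
C4: sp3
C5: sp3
C6: sp3
C7: sp3
C8: sp2
C9: sp ✓
C10: sp2
C11: sp ✓
C12: sp ✓
C13: sp3
C2, C9, C11, C12 → 4 sp carbons.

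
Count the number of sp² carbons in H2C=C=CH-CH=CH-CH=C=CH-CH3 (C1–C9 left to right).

C1: sp2 ✓
C2: sp
C3: sp2 ✓
C4: sp2 ✓
C5: sp2 ✓
C6: sp2 ✓
C7: sp
C8: sp2 ✓
C9: sp3
C1, C3, C4, C5, C6, C8 → 6 sp2 carbons.

6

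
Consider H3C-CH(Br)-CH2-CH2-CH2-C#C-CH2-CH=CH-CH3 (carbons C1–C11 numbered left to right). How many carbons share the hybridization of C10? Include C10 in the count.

2

C10 is sp2 (one π bond).
C1: sp3
C2: sp3
C3: sp3
C4: sp3
C5: sp3
C6: sp
C7: sp
C8: sp3
C9: sp2 ✓
C10: sp2 ✓
C11: sp3
2 carbons are sp2.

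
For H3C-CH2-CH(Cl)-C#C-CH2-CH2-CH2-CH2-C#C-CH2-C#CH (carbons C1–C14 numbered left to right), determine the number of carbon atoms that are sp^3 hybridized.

8

C1: sp3 ✓
C2: sp3 ✓
C3: sp3 ✓
C4: sp
C5: sp
C6: sp3 ✓
C7: sp3 ✓
C8: sp3 ✓
C9: sp3 ✓
C10: sp
C11: sp
C12: sp3 ✓
C13: sp
C14: sp
C1, C2, C3, C6, C7, C8, C9, C12 → 8 sp3 carbons.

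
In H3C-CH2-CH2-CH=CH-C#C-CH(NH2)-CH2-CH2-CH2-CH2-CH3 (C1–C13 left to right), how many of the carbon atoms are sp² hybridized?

C1: sp3
C2: sp3
C3: sp3
C4: sp2 ✓
C5: sp2 ✓
C6: sp
C7: sp
C8: sp3
C9: sp3
C10: sp3
C11: sp3
C12: sp3
C13: sp3
C4, C5 → 2 sp2 carbons.

2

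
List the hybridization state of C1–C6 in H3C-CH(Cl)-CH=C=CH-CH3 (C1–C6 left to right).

C1 sp3, C2 sp3, C3 sp2, C4 sp, C5 sp2, C6 sp3

C1 has 4 σ bonds: steric number 4 → sp3.
C2: 4 σ bonds; 4 regions of electron density → sp3.
C3: 3 σ bonds, plus one π bond; 3 regions of electron density → sp2.
C4 has 2 σ bonds, plus two π bonds: steric number 2 → sp.
C5 is sp2: 3 σ bonds, plus one π bond, 3 electron-density regions.
C6: 4 σ bonds — 4 electron domains, sp3.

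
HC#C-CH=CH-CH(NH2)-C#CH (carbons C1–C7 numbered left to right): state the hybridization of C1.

sp

C1 is sp: 2 σ bonds, plus two π bonds, 2 electron-density regions.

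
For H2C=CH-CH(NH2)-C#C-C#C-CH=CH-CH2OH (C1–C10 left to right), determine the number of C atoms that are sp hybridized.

C1: sp2
C2: sp2
C3: sp3
C4: sp ✓
C5: sp ✓
C6: sp ✓
C7: sp ✓
C8: sp2
C9: sp2
C10: sp3
C4, C5, C6, C7 → 4 sp carbons.

4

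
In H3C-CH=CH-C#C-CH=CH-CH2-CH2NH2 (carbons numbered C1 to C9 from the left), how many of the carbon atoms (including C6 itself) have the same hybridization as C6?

C6 is sp2 (one π bond).
C1: sp3
C2: sp2 ✓
C3: sp2 ✓
C4: sp
C5: sp
C6: sp2 ✓
C7: sp2 ✓
C8: sp3
C9: sp3
4 carbons are sp2.

4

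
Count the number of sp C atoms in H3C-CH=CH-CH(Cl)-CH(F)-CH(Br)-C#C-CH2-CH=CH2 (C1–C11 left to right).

2

C1: sp3
C2: sp2
C3: sp2
C4: sp3
C5: sp3
C6: sp3
C7: sp ✓
C8: sp ✓
C9: sp3
C10: sp2
C11: sp2
C7, C8 → 2 sp carbons.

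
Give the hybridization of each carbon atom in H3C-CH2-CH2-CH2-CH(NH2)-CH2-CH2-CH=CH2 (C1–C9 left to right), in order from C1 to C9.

C1 sp3, C2 sp3, C3 sp3, C4 sp3, C5 sp3, C6 sp3, C7 sp3, C8 sp2, C9 sp2

C1 (4 σ bonds) has steric number 4: sp3.
C2 has 4 σ bonds: steric number 4 → sp3.
C3 (4 σ bonds) has steric number 4: sp3.
C4 has 4 σ bonds: steric number 4 → sp3.
C5 carries 4 σ bonds, giving a steric number of 4, so it is sp3.
C6: 4 σ bonds — 4 electron domains, sp3.
C7 carries 4 σ bonds, giving a steric number of 4, so it is sp3.
C8 — 3 σ bonds, plus one π bond. Steric number 3, so sp2.
C9 carries 3 σ bonds, plus one π bond, giving a steric number of 3, so it is sp2.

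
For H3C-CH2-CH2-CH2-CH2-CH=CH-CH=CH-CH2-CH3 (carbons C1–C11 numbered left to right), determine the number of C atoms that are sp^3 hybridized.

7

C1: sp3 ✓
C2: sp3 ✓
C3: sp3 ✓
C4: sp3 ✓
C5: sp3 ✓
C6: sp2
C7: sp2
C8: sp2
C9: sp2
C10: sp3 ✓
C11: sp3 ✓
C1, C2, C3, C4, C5, C10, C11 → 7 sp3 carbons.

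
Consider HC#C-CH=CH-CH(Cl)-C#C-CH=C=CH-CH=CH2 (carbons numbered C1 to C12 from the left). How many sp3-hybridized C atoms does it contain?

1

C1: sp
C2: sp
C3: sp2
C4: sp2
C5: sp3 ✓
C6: sp
C7: sp
C8: sp2
C9: sp
C10: sp2
C11: sp2
C12: sp2
C5 → 1 sp3 carbon.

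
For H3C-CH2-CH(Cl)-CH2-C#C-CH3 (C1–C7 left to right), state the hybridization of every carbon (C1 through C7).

C1: 4 σ bonds — 4 electron domains, sp3.
C2 (4 σ bonds) has steric number 4: sp3.
C3 — 4 σ bonds. Steric number 4, so sp3.
C4 carries 4 σ bonds, giving a steric number of 4, so it is sp3.
C5: 2 σ bonds, plus two π bonds — 2 electron domains, sp.
C6: 2 σ bonds, plus two π bonds — 2 electron domains, sp.
C7 is sp3: 4 σ bonds, 4 electron-density regions.

C1 sp3, C2 sp3, C3 sp3, C4 sp3, C5 sp, C6 sp, C7 sp3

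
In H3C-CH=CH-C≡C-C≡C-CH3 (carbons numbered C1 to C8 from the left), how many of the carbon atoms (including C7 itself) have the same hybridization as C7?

C7 is sp (two π bonds).
C1: sp3
C2: sp2
C3: sp2
C4: sp ✓
C5: sp ✓
C6: sp ✓
C7: sp ✓
C8: sp3
4 carbons are sp.

4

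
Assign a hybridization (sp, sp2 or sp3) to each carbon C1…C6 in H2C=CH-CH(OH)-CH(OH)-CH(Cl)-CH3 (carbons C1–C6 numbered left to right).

C1: 3 σ bonds, plus one π bond — 3 electron domains, sp2.
C2: 3 σ bonds, plus one π bond — 3 electron domains, sp2.
C3 (4 σ bonds) has steric number 4: sp3.
C4 carries 4 σ bonds, giving a steric number of 4, so it is sp3.
C5 has 4 σ bonds: steric number 4 → sp3.
C6 (4 σ bonds) has steric number 4: sp3.

C1 sp2, C2 sp2, C3 sp3, C4 sp3, C5 sp3, C6 sp3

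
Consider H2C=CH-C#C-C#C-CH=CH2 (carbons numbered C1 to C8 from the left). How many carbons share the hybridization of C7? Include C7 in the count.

C7 is sp2 (one π bond).
C1: sp2 ✓
C2: sp2 ✓
C3: sp
C4: sp
C5: sp
C6: sp
C7: sp2 ✓
C8: sp2 ✓
4 carbons are sp2.

4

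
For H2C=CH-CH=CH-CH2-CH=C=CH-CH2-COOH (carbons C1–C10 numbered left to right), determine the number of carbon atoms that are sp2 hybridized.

C1: sp2 ✓
C2: sp2 ✓
C3: sp2 ✓
C4: sp2 ✓
C5: sp3
C6: sp2 ✓
C7: sp
C8: sp2 ✓
C9: sp3
C10: sp2 ✓
C1, C2, C3, C4, C6, C8, C10 → 7 sp2 carbons.

7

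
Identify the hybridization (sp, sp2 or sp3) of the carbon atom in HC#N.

The carbon atom (2 σ bonds, plus two π bonds) has steric number 2: sp.

sp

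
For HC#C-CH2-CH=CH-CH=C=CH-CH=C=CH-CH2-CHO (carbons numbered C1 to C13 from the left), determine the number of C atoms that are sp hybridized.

C1: sp ✓
C2: sp ✓
C3: sp3
C4: sp2
C5: sp2
C6: sp2
C7: sp ✓
C8: sp2
C9: sp2
C10: sp ✓
C11: sp2
C12: sp3
C13: sp2
C1, C2, C7, C10 → 4 sp carbons.

4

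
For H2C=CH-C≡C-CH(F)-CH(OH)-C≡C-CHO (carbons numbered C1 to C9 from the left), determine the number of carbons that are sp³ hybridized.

2

C1: sp2
C2: sp2
C3: sp
C4: sp
C5: sp3 ✓
C6: sp3 ✓
C7: sp
C8: sp
C9: sp2
C5, C6 → 2 sp3 carbons.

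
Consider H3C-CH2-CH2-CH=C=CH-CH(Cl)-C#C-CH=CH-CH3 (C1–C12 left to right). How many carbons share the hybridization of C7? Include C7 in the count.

C7 is sp3 (only σ bonds).
C1: sp3 ✓
C2: sp3 ✓
C3: sp3 ✓
C4: sp2
C5: sp
C6: sp2
C7: sp3 ✓
C8: sp
C9: sp
C10: sp2
C11: sp2
C12: sp3 ✓
5 carbons are sp3.

5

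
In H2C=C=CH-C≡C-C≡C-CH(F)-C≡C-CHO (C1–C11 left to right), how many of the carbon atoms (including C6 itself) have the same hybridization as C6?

7

C6 is sp (two π bonds).
C1: sp2
C2: sp ✓
C3: sp2
C4: sp ✓
C5: sp ✓
C6: sp ✓
C7: sp ✓
C8: sp3
C9: sp ✓
C10: sp ✓
C11: sp2
7 carbons are sp.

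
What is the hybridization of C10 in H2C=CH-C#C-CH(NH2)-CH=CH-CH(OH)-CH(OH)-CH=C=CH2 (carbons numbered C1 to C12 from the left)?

sp^2

C10: 3 σ bonds, plus one π bond — 3 electron domains, sp2.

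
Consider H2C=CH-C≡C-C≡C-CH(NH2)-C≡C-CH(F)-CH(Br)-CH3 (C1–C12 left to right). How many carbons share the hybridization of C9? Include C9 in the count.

C9 is sp (two π bonds).
C1: sp2
C2: sp2
C3: sp ✓
C4: sp ✓
C5: sp ✓
C6: sp ✓
C7: sp3
C8: sp ✓
C9: sp ✓
C10: sp3
C11: sp3
C12: sp3
6 carbons are sp.

6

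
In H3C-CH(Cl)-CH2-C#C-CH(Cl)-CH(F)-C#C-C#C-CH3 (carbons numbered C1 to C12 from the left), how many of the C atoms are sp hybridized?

6

C1: sp3
C2: sp3
C3: sp3
C4: sp ✓
C5: sp ✓
C6: sp3
C7: sp3
C8: sp ✓
C9: sp ✓
C10: sp ✓
C11: sp ✓
C12: sp3
C4, C5, C8, C9, C10, C11 → 6 sp carbons.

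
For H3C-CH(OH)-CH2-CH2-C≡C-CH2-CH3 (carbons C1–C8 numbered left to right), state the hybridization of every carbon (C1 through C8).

C1 sp3, C2 sp3, C3 sp3, C4 sp3, C5 sp, C6 sp, C7 sp3, C8 sp3

C1: 4 σ bonds — 4 electron domains, sp3.
C2: 4 σ bonds; 4 regions of electron density → sp3.
C3 (4 σ bonds) has steric number 4: sp3.
C4 (4 σ bonds) has steric number 4: sp3.
C5: 2 σ bonds, plus two π bonds — 2 electron domains, sp.
C6 is sp: 2 σ bonds, plus two π bonds, 2 electron-density regions.
C7 has 4 σ bonds: steric number 4 → sp3.
C8 is sp3: 4 σ bonds, 4 electron-density regions.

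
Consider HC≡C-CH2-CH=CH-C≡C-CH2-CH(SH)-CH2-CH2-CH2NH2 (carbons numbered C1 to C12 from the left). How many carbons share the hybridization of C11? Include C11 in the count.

6

C11 is sp3 (only σ bonds).
C1: sp
C2: sp
C3: sp3 ✓
C4: sp2
C5: sp2
C6: sp
C7: sp
C8: sp3 ✓
C9: sp3 ✓
C10: sp3 ✓
C11: sp3 ✓
C12: sp3 ✓
6 carbons are sp3.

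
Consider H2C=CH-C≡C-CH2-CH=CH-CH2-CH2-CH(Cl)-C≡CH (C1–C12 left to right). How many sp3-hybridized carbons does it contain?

4

C1: sp2
C2: sp2
C3: sp
C4: sp
C5: sp3 ✓
C6: sp2
C7: sp2
C8: sp3 ✓
C9: sp3 ✓
C10: sp3 ✓
C11: sp
C12: sp
C5, C8, C9, C10 → 4 sp3 carbons.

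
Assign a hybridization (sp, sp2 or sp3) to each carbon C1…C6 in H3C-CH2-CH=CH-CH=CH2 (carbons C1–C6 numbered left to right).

C1: 4 σ bonds; 4 regions of electron density → sp3.
C2 — 4 σ bonds. Steric number 4, so sp3.
C3 has 3 σ bonds, plus one π bond: steric number 3 → sp2.
C4 carries 3 σ bonds, plus one π bond, giving a steric number of 3, so it is sp2.
C5: 3 σ bonds, plus one π bond — 3 electron domains, sp2.
C6: 3 σ bonds, plus one π bond — 3 electron domains, sp2.

C1 sp3, C2 sp3, C3 sp2, C4 sp2, C5 sp2, C6 sp2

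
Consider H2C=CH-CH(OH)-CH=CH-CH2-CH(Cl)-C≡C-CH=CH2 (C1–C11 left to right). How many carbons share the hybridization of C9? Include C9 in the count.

2

C9 is sp (two π bonds).
C1: sp2
C2: sp2
C3: sp3
C4: sp2
C5: sp2
C6: sp3
C7: sp3
C8: sp ✓
C9: sp ✓
C10: sp2
C11: sp2
2 carbons are sp.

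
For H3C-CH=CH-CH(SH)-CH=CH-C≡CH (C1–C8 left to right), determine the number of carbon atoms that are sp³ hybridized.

C1: sp3 ✓
C2: sp2
C3: sp2
C4: sp3 ✓
C5: sp2
C6: sp2
C7: sp
C8: sp
C1, C4 → 2 sp3 carbons.

2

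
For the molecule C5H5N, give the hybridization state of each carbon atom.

Each carbon atom has 3 σ bonds, plus one π bond: steric number 3 → sp2.

sp²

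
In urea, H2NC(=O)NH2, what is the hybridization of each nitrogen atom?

sp2

Both N lone pairs are conjugated with the C=O; planar sp2.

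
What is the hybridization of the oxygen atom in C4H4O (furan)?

One O lone pair is in the aromatic π system (p orbital), the other is in an sp2 hybrid in the ring plane; O has two σ bonds + one in-plane lone pair → sp2.

sp²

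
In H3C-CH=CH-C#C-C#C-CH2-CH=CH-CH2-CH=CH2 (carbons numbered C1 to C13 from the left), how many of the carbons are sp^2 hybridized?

C1: sp3
C2: sp2 ✓
C3: sp2 ✓
C4: sp
C5: sp
C6: sp
C7: sp
C8: sp3
C9: sp2 ✓
C10: sp2 ✓
C11: sp3
C12: sp2 ✓
C13: sp2 ✓
C2, C3, C9, C10, C12, C13 → 6 sp2 carbons.

6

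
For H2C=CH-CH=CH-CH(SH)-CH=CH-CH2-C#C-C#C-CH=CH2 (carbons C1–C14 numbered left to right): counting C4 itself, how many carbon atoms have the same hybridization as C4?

8

C4 is sp2 (one π bond).
C1: sp2 ✓
C2: sp2 ✓
C3: sp2 ✓
C4: sp2 ✓
C5: sp3
C6: sp2 ✓
C7: sp2 ✓
C8: sp3
C9: sp
C10: sp
C11: sp
C12: sp
C13: sp2 ✓
C14: sp2 ✓
8 carbons are sp2.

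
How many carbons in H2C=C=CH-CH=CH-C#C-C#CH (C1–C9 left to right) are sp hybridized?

C1: sp2
C2: sp ✓
C3: sp2
C4: sp2
C5: sp2
C6: sp ✓
C7: sp ✓
C8: sp ✓
C9: sp ✓
C2, C6, C7, C8, C9 → 5 sp carbons.

5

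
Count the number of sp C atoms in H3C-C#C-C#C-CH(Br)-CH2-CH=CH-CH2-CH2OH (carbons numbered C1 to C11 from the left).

4

C1: sp3
C2: sp ✓
C3: sp ✓
C4: sp ✓
C5: sp ✓
C6: sp3
C7: sp3
C8: sp2
C9: sp2
C10: sp3
C11: sp3
C2, C3, C4, C5 → 4 sp carbons.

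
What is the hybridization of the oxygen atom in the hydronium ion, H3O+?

Three σ bonds + one lone pair = steric number 4 → sp3.

sp^3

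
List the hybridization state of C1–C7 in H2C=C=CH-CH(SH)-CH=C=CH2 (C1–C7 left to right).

C1 is sp2: 3 σ bonds, plus one π bond, 3 electron-density regions.
C2 — 2 σ bonds, plus two π bonds. Steric number 2, so sp.
C3: 3 σ bonds, plus one π bond — 3 electron domains, sp2.
C4 carries 4 σ bonds, giving a steric number of 4, so it is sp3.
C5 (3 σ bonds, plus one π bond) has steric number 3: sp2.
C6 carries 2 σ bonds, plus two π bonds, giving a steric number of 2, so it is sp.
C7 is sp2: 3 σ bonds, plus one π bond, 3 electron-density regions.

C1 sp2, C2 sp, C3 sp2, C4 sp3, C5 sp2, C6 sp, C7 sp2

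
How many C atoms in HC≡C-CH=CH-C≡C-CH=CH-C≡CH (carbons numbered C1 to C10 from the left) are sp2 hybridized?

C1: sp
C2: sp
C3: sp2 ✓
C4: sp2 ✓
C5: sp
C6: sp
C7: sp2 ✓
C8: sp2 ✓
C9: sp
C10: sp
C3, C4, C7, C8 → 4 sp2 carbons.

4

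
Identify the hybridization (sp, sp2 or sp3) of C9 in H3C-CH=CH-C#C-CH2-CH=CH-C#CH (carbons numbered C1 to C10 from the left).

sp

C9 (2 σ bonds, plus two π bonds) has steric number 2: sp.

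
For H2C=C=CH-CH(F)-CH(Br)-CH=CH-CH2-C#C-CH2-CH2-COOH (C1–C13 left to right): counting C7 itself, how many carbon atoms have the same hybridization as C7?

5

C7 is sp2 (one π bond).
C1: sp2 ✓
C2: sp
C3: sp2 ✓
C4: sp3
C5: sp3
C6: sp2 ✓
C7: sp2 ✓
C8: sp3
C9: sp
C10: sp
C11: sp3
C12: sp3
C13: sp2 ✓
5 carbons are sp2.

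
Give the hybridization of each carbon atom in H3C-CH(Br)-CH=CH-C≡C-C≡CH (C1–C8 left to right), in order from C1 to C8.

C1 is sp3: 4 σ bonds, 4 electron-density regions.
C2 carries 4 σ bonds, giving a steric number of 4, so it is sp3.
C3 (3 σ bonds, plus one π bond) has steric number 3: sp2.
C4 has 3 σ bonds, plus one π bond: steric number 3 → sp2.
C5 (2 σ bonds, plus two π bonds) has steric number 2: sp.
C6 carries 2 σ bonds, plus two π bonds, giving a steric number of 2, so it is sp.
C7 has 2 σ bonds, plus two π bonds: steric number 2 → sp.
C8 has 2 σ bonds, plus two π bonds: steric number 2 → sp.

C1 sp3, C2 sp3, C3 sp2, C4 sp2, C5 sp, C6 sp, C7 sp, C8 sp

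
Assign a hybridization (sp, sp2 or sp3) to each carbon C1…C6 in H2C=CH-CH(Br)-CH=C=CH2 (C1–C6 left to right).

C1 sp2, C2 sp2, C3 sp3, C4 sp2, C5 sp, C6 sp2

C1 (3 σ bonds, plus one π bond) has steric number 3: sp2.
C2: 3 σ bonds, plus one π bond — 3 electron domains, sp2.
C3: 4 σ bonds — 4 electron domains, sp3.
C4: 3 σ bonds, plus one π bond — 3 electron domains, sp2.
C5 carries 2 σ bonds, plus two π bonds, giving a steric number of 2, so it is sp.
C6: 3 σ bonds, plus one π bond — 3 electron domains, sp2.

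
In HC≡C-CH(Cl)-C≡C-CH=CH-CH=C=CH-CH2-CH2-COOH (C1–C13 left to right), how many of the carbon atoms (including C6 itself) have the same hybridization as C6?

5

C6 is sp2 (one π bond).
C1: sp
C2: sp
C3: sp3
C4: sp
C5: sp
C6: sp2 ✓
C7: sp2 ✓
C8: sp2 ✓
C9: sp
C10: sp2 ✓
C11: sp3
C12: sp3
C13: sp2 ✓
5 carbons are sp2.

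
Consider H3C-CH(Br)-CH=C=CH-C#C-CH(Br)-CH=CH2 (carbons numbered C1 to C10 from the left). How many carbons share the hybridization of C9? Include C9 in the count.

C9 is sp2 (one π bond).
C1: sp3
C2: sp3
C3: sp2 ✓
C4: sp
C5: sp2 ✓
C6: sp
C7: sp
C8: sp3
C9: sp2 ✓
C10: sp2 ✓
4 carbons are sp2.

4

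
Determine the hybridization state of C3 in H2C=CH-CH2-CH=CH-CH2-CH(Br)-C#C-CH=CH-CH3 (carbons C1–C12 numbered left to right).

C3: 4 σ bonds; 4 regions of electron density → sp3.

sp3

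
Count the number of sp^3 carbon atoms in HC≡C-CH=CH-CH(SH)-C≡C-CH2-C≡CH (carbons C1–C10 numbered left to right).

C1: sp
C2: sp
C3: sp2
C4: sp2
C5: sp3 ✓
C6: sp
C7: sp
C8: sp3 ✓
C9: sp
C10: sp
C5, C8 → 2 sp3 carbons.

2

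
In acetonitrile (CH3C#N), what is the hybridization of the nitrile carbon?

sp

The nitrile carbon — 2 σ bonds, plus two π bonds. Steric number 2, so sp.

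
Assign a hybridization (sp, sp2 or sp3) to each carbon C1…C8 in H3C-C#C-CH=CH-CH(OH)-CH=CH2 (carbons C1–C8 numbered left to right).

C1 sp3, C2 sp, C3 sp, C4 sp2, C5 sp2, C6 sp3, C7 sp2, C8 sp2

C1 is sp3: 4 σ bonds, 4 electron-density regions.
C2 — 2 σ bonds, plus two π bonds. Steric number 2, so sp.
C3 carries 2 σ bonds, plus two π bonds, giving a steric number of 2, so it is sp.
C4 is sp2: 3 σ bonds, plus one π bond, 3 electron-density regions.
C5 has 3 σ bonds, plus one π bond: steric number 3 → sp2.
C6 (4 σ bonds) has steric number 4: sp3.
C7 has 3 σ bonds, plus one π bond: steric number 3 → sp2.
C8 is sp2: 3 σ bonds, plus one π bond, 3 electron-density regions.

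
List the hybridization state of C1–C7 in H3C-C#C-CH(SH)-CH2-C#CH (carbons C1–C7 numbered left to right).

C1 is sp3: 4 σ bonds, 4 electron-density regions.
C2 (2 σ bonds, plus two π bonds) has steric number 2: sp.
C3 has 2 σ bonds, plus two π bonds: steric number 2 → sp.
C4: 4 σ bonds; 4 regions of electron density → sp3.
C5: 4 σ bonds; 4 regions of electron density → sp3.
C6 is sp: 2 σ bonds, plus two π bonds, 2 electron-density regions.
C7 has 2 σ bonds, plus two π bonds: steric number 2 → sp.

C1 sp3, C2 sp, C3 sp, C4 sp3, C5 sp3, C6 sp, C7 sp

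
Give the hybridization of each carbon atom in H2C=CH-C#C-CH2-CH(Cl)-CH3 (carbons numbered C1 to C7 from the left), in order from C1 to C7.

C1 carries 3 σ bonds, plus one π bond, giving a steric number of 3, so it is sp2.
C2 has 3 σ bonds, plus one π bond: steric number 3 → sp2.
C3: 2 σ bonds, plus two π bonds; 2 regions of electron density → sp.
C4 carries 2 σ bonds, plus two π bonds, giving a steric number of 2, so it is sp.
C5: 4 σ bonds — 4 electron domains, sp3.
C6 is sp3: 4 σ bonds, 4 electron-density regions.
C7 is sp3: 4 σ bonds, 4 electron-density regions.

C1 sp2, C2 sp2, C3 sp, C4 sp, C5 sp3, C6 sp3, C7 sp3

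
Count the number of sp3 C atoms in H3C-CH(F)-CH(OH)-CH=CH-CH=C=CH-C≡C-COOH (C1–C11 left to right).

3

C1: sp3 ✓
C2: sp3 ✓
C3: sp3 ✓
C4: sp2
C5: sp2
C6: sp2
C7: sp
C8: sp2
C9: sp
C10: sp
C11: sp2
C1, C2, C3 → 3 sp3 carbons.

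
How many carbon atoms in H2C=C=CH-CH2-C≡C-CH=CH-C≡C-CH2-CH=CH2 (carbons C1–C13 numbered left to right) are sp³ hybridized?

C1: sp2
C2: sp
C3: sp2
C4: sp3 ✓
C5: sp
C6: sp
C7: sp2
C8: sp2
C9: sp
C10: sp
C11: sp3 ✓
C12: sp2
C13: sp2
C4, C11 → 2 sp3 carbons.

2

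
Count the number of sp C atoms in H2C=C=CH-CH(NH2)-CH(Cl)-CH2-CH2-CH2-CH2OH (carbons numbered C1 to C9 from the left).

C1: sp2
C2: sp ✓
C3: sp2
C4: sp3
C5: sp3
C6: sp3
C7: sp3
C8: sp3
C9: sp3
C2 → 1 sp carbon.

1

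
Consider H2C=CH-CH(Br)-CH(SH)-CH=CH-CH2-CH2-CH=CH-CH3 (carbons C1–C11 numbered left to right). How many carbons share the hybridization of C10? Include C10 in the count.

6

C10 is sp2 (one π bond).
C1: sp2 ✓
C2: sp2 ✓
C3: sp3
C4: sp3
C5: sp2 ✓
C6: sp2 ✓
C7: sp3
C8: sp3
C9: sp2 ✓
C10: sp2 ✓
C11: sp3
6 carbons are sp2.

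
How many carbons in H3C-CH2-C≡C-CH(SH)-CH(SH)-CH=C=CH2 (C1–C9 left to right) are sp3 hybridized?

4

C1: sp3 ✓
C2: sp3 ✓
C3: sp
C4: sp
C5: sp3 ✓
C6: sp3 ✓
C7: sp2
C8: sp
C9: sp2
C1, C2, C5, C6 → 4 sp3 carbons.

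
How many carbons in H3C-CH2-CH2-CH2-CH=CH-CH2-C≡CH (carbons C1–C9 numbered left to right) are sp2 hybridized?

C1: sp3
C2: sp3
C3: sp3
C4: sp3
C5: sp2 ✓
C6: sp2 ✓
C7: sp3
C8: sp
C9: sp
C5, C6 → 2 sp2 carbons.

2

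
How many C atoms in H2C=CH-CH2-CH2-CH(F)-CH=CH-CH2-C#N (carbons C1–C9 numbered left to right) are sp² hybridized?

4

C1: sp2 ✓
C2: sp2 ✓
C3: sp3
C4: sp3
C5: sp3
C6: sp2 ✓
C7: sp2 ✓
C8: sp3
C9: sp
C1, C2, C6, C7 → 4 sp2 carbons.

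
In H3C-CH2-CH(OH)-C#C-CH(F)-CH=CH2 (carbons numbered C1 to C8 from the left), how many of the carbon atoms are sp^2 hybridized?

C1: sp3
C2: sp3
C3: sp3
C4: sp
C5: sp
C6: sp3
C7: sp2 ✓
C8: sp2 ✓
C7, C8 → 2 sp2 carbons.

2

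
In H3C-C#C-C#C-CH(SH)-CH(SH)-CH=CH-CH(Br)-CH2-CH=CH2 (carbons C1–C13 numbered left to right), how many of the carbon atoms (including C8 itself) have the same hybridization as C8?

4

C8 is sp2 (one π bond).
C1: sp3
C2: sp
C3: sp
C4: sp
C5: sp
C6: sp3
C7: sp3
C8: sp2 ✓
C9: sp2 ✓
C10: sp3
C11: sp3
C12: sp2 ✓
C13: sp2 ✓
4 carbons are sp2.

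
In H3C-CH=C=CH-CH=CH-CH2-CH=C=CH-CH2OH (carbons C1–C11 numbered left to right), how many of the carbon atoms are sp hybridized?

C1: sp3
C2: sp2
C3: sp ✓
C4: sp2
C5: sp2
C6: sp2
C7: sp3
C8: sp2
C9: sp ✓
C10: sp2
C11: sp3
C3, C9 → 2 sp carbons.

2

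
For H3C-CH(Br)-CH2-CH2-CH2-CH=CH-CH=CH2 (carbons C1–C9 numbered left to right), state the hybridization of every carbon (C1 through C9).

C1 sp3, C2 sp3, C3 sp3, C4 sp3, C5 sp3, C6 sp2, C7 sp2, C8 sp2, C9 sp2

C1 has 4 σ bonds: steric number 4 → sp3.
C2 (4 σ bonds) has steric number 4: sp3.
C3: 4 σ bonds — 4 electron domains, sp3.
C4: 4 σ bonds; 4 regions of electron density → sp3.
C5 — 4 σ bonds. Steric number 4, so sp3.
C6 — 3 σ bonds, plus one π bond. Steric number 3, so sp2.
C7 has 3 σ bonds, plus one π bond: steric number 3 → sp2.
C8 has 3 σ bonds, plus one π bond: steric number 3 → sp2.
C9 — 3 σ bonds, plus one π bond. Steric number 3, so sp2.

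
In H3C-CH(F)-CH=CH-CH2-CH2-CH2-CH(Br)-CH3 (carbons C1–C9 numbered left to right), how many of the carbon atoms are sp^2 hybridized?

2

C1: sp3
C2: sp3
C3: sp2 ✓
C4: sp2 ✓
C5: sp3
C6: sp3
C7: sp3
C8: sp3
C9: sp3
C3, C4 → 2 sp2 carbons.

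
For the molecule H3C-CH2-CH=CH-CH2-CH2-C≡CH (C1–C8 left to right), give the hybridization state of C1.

sp3

C1: 4 σ bonds — 4 electron domains, sp3.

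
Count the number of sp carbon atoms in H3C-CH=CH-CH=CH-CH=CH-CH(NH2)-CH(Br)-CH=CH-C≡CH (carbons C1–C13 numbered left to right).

C1: sp3
C2: sp2
C3: sp2
C4: sp2
C5: sp2
C6: sp2
C7: sp2
C8: sp3
C9: sp3
C10: sp2
C11: sp2
C12: sp ✓
C13: sp ✓
C12, C13 → 2 sp carbons.

2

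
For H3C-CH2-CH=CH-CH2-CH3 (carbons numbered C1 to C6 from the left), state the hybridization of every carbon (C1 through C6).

C1: 4 σ bonds; 4 regions of electron density → sp3.
C2 is sp3: 4 σ bonds, 4 electron-density regions.
C3 — 3 σ bonds, plus one π bond. Steric number 3, so sp2.
C4 — 3 σ bonds, plus one π bond. Steric number 3, so sp2.
C5 carries 4 σ bonds, giving a steric number of 4, so it is sp3.
C6: 4 σ bonds — 4 electron domains, sp3.

C1 sp3, C2 sp3, C3 sp2, C4 sp2, C5 sp3, C6 sp3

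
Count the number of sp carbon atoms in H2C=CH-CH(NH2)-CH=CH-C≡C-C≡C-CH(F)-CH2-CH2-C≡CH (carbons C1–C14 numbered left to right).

6

C1: sp2
C2: sp2
C3: sp3
C4: sp2
C5: sp2
C6: sp ✓
C7: sp ✓
C8: sp ✓
C9: sp ✓
C10: sp3
C11: sp3
C12: sp3
C13: sp ✓
C14: sp ✓
C6, C7, C8, C9, C13, C14 → 6 sp carbons.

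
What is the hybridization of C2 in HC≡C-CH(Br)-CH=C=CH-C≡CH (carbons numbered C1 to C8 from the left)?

sp

C2 (2 σ bonds, plus two π bonds) has steric number 2: sp.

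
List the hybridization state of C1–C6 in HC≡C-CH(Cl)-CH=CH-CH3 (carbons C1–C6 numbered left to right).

C1 — 2 σ bonds, plus two π bonds. Steric number 2, so sp.
C2 carries 2 σ bonds, plus two π bonds, giving a steric number of 2, so it is sp.
C3 (4 σ bonds) has steric number 4: sp3.
C4 — 3 σ bonds, plus one π bond. Steric number 3, so sp2.
C5 has 3 σ bonds, plus one π bond: steric number 3 → sp2.
C6 (4 σ bonds) has steric number 4: sp3.

C1 sp, C2 sp, C3 sp3, C4 sp2, C5 sp2, C6 sp3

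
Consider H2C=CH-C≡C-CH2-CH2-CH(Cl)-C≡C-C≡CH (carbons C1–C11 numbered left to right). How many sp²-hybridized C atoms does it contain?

C1: sp2 ✓
C2: sp2 ✓
C3: sp
C4: sp
C5: sp3
C6: sp3
C7: sp3
C8: sp
C9: sp
C10: sp
C11: sp
C1, C2 → 2 sp2 carbons.

2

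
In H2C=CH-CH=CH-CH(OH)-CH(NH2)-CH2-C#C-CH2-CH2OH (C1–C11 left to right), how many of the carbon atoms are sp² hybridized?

4

C1: sp2 ✓
C2: sp2 ✓
C3: sp2 ✓
C4: sp2 ✓
C5: sp3
C6: sp3
C7: sp3
C8: sp
C9: sp
C10: sp3
C11: sp3
C1, C2, C3, C4 → 4 sp2 carbons.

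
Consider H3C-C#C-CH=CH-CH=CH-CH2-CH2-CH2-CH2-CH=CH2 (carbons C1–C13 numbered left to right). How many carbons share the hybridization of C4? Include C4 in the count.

6

C4 is sp2 (one π bond).
C1: sp3
C2: sp
C3: sp
C4: sp2 ✓
C5: sp2 ✓
C6: sp2 ✓
C7: sp2 ✓
C8: sp3
C9: sp3
C10: sp3
C11: sp3
C12: sp2 ✓
C13: sp2 ✓
6 carbons are sp2.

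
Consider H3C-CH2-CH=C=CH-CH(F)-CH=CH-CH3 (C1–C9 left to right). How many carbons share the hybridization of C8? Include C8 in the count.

C8 is sp2 (one π bond).
C1: sp3
C2: sp3
C3: sp2 ✓
C4: sp
C5: sp2 ✓
C6: sp3
C7: sp2 ✓
C8: sp2 ✓
C9: sp3
4 carbons are sp2.

4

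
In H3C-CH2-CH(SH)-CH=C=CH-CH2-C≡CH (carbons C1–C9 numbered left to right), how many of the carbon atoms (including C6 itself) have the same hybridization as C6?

2

C6 is sp2 (one π bond).
C1: sp3
C2: sp3
C3: sp3
C4: sp2 ✓
C5: sp
C6: sp2 ✓
C7: sp3
C8: sp
C9: sp
2 carbons are sp2.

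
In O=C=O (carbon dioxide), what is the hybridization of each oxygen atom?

sp2

One σ bond + two lone pairs = steric number 3 → sp2.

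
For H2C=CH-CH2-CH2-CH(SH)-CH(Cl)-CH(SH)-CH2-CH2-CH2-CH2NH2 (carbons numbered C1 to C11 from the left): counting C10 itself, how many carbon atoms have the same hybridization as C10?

9

C10 is sp3 (only σ bonds).
C1: sp2
C2: sp2
C3: sp3 ✓
C4: sp3 ✓
C5: sp3 ✓
C6: sp3 ✓
C7: sp3 ✓
C8: sp3 ✓
C9: sp3 ✓
C10: sp3 ✓
C11: sp3 ✓
9 carbons are sp3.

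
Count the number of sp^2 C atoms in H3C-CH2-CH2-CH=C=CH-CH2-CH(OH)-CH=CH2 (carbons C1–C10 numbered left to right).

4

C1: sp3
C2: sp3
C3: sp3
C4: sp2 ✓
C5: sp
C6: sp2 ✓
C7: sp3
C8: sp3
C9: sp2 ✓
C10: sp2 ✓
C4, C6, C9, C10 → 4 sp2 carbons.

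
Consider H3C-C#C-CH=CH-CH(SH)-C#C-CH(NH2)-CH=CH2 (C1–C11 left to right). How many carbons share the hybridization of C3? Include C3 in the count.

C3 is sp (two π bonds).
C1: sp3
C2: sp ✓
C3: sp ✓
C4: sp2
C5: sp2
C6: sp3
C7: sp ✓
C8: sp ✓
C9: sp3
C10: sp2
C11: sp2
4 carbons are sp.

4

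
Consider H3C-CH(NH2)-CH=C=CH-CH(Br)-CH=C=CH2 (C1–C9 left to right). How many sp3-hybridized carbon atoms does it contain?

3

C1: sp3 ✓
C2: sp3 ✓
C3: sp2
C4: sp
C5: sp2
C6: sp3 ✓
C7: sp2
C8: sp
C9: sp2
C1, C2, C6 → 3 sp3 carbons.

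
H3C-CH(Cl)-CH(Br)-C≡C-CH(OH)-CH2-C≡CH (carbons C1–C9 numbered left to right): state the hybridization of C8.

sp

C8: 2 σ bonds, plus two π bonds — 2 electron domains, sp.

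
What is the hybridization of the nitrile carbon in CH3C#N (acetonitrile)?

sp

The nitrile carbon — 2 σ bonds, plus two π bonds. Steric number 2, so sp.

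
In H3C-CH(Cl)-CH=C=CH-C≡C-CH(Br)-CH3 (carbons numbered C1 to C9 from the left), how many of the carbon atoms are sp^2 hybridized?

C1: sp3
C2: sp3
C3: sp2 ✓
C4: sp
C5: sp2 ✓
C6: sp
C7: sp
C8: sp3
C9: sp3
C3, C5 → 2 sp2 carbons.

2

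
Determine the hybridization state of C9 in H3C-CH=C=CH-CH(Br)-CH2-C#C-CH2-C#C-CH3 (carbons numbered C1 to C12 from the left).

sp³

C9: 4 σ bonds; 4 regions of electron density → sp3.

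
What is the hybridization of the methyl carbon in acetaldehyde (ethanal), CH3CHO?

sp³

The methyl carbon is sp3: 4 σ bonds, 4 electron-density regions.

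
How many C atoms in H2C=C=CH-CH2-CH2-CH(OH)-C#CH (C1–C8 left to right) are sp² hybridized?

2

C1: sp2 ✓
C2: sp
C3: sp2 ✓
C4: sp3
C5: sp3
C6: sp3
C7: sp
C8: sp
C1, C3 → 2 sp2 carbons.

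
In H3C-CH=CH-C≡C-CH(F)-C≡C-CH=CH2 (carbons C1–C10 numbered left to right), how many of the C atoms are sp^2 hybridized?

C1: sp3
C2: sp2 ✓
C3: sp2 ✓
C4: sp
C5: sp
C6: sp3
C7: sp
C8: sp
C9: sp2 ✓
C10: sp2 ✓
C2, C3, C9, C10 → 4 sp2 carbons.

4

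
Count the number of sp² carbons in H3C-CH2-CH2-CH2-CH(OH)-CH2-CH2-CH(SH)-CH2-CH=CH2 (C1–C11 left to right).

2

C1: sp3
C2: sp3
C3: sp3
C4: sp3
C5: sp3
C6: sp3
C7: sp3
C8: sp3
C9: sp3
C10: sp2 ✓
C11: sp2 ✓
C10, C11 → 2 sp2 carbons.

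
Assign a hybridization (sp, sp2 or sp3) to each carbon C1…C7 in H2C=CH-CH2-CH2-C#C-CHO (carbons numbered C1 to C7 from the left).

C1 has 3 σ bonds, plus one π bond: steric number 3 → sp2.
C2 is sp2: 3 σ bonds, plus one π bond, 3 electron-density regions.
C3 carries 4 σ bonds, giving a steric number of 4, so it is sp3.
C4 — 4 σ bonds. Steric number 4, so sp3.
C5: 2 σ bonds, plus two π bonds — 2 electron domains, sp.
C6 is sp: 2 σ bonds, plus two π bonds, 2 electron-density regions.
C7 — 3 σ bonds, plus one π bond. Steric number 3, so sp2.

C1 sp2, C2 sp2, C3 sp3, C4 sp3, C5 sp, C6 sp, C7 sp2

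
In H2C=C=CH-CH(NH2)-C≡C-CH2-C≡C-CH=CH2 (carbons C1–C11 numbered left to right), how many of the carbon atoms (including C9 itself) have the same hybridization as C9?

5

C9 is sp (two π bonds).
C1: sp2
C2: sp ✓
C3: sp2
C4: sp3
C5: sp ✓
C6: sp ✓
C7: sp3
C8: sp ✓
C9: sp ✓
C10: sp2
C11: sp2
5 carbons are sp.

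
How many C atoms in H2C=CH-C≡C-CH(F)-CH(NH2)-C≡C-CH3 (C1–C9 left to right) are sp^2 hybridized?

C1: sp2 ✓
C2: sp2 ✓
C3: sp
C4: sp
C5: sp3
C6: sp3
C7: sp
C8: sp
C9: sp3
C1, C2 → 2 sp2 carbons.

2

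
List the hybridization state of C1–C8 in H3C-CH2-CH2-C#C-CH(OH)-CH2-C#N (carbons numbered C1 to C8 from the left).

C1 sp3, C2 sp3, C3 sp3, C4 sp, C5 sp, C6 sp3, C7 sp3, C8 sp

C1 is sp3: 4 σ bonds, 4 electron-density regions.
C2 is sp3: 4 σ bonds, 4 electron-density regions.
C3: 4 σ bonds — 4 electron domains, sp3.
C4 carries 2 σ bonds, plus two π bonds, giving a steric number of 2, so it is sp.
C5: 2 σ bonds, plus two π bonds; 2 regions of electron density → sp.
C6 has 4 σ bonds: steric number 4 → sp3.
C7: 4 σ bonds; 4 regions of electron density → sp3.
C8 — 2 σ bonds, plus two π bonds. Steric number 2, so sp.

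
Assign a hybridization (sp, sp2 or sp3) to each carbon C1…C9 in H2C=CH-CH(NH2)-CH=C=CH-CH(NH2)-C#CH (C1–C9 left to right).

C1 carries 3 σ bonds, plus one π bond, giving a steric number of 3, so it is sp2.
C2: 3 σ bonds, plus one π bond; 3 regions of electron density → sp2.
C3 (4 σ bonds) has steric number 4: sp3.
C4 carries 3 σ bonds, plus one π bond, giving a steric number of 3, so it is sp2.
C5 carries 2 σ bonds, plus two π bonds, giving a steric number of 2, so it is sp.
C6: 3 σ bonds, plus one π bond — 3 electron domains, sp2.
C7 carries 4 σ bonds, giving a steric number of 4, so it is sp3.
C8 (2 σ bonds, plus two π bonds) has steric number 2: sp.
C9 has 2 σ bonds, plus two π bonds: steric number 2 → sp.

C1 sp2, C2 sp2, C3 sp3, C4 sp2, C5 sp, C6 sp2, C7 sp3, C8 sp, C9 sp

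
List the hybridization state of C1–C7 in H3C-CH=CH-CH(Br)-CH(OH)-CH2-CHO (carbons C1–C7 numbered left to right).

C1 sp3, C2 sp2, C3 sp2, C4 sp3, C5 sp3, C6 sp3, C7 sp2

C1 carries 4 σ bonds, giving a steric number of 4, so it is sp3.
C2 is sp2: 3 σ bonds, plus one π bond, 3 electron-density regions.
C3 — 3 σ bonds, plus one π bond. Steric number 3, so sp2.
C4 (4 σ bonds) has steric number 4: sp3.
C5 (4 σ bonds) has steric number 4: sp3.
C6 (4 σ bonds) has steric number 4: sp3.
C7 carries 3 σ bonds, plus one π bond, giving a steric number of 3, so it is sp2.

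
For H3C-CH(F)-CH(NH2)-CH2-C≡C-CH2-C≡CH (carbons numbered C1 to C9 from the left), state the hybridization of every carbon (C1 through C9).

C1 sp3, C2 sp3, C3 sp3, C4 sp3, C5 sp, C6 sp, C7 sp3, C8 sp, C9 sp

C1 — 4 σ bonds. Steric number 4, so sp3.
C2 — 4 σ bonds. Steric number 4, so sp3.
C3 (4 σ bonds) has steric number 4: sp3.
C4: 4 σ bonds — 4 electron domains, sp3.
C5 carries 2 σ bonds, plus two π bonds, giving a steric number of 2, so it is sp.
C6: 2 σ bonds, plus two π bonds — 2 electron domains, sp.
C7 is sp3: 4 σ bonds, 4 electron-density regions.
C8: 2 σ bonds, plus two π bonds; 2 regions of electron density → sp.
C9 — 2 σ bonds, plus two π bonds. Steric number 2, so sp.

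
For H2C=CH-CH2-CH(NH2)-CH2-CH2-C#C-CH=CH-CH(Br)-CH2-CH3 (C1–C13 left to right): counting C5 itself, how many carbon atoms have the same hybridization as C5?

7

C5 is sp3 (only σ bonds).
C1: sp2
C2: sp2
C3: sp3 ✓
C4: sp3 ✓
C5: sp3 ✓
C6: sp3 ✓
C7: sp
C8: sp
C9: sp2
C10: sp2
C11: sp3 ✓
C12: sp3 ✓
C13: sp3 ✓
7 carbons are sp3.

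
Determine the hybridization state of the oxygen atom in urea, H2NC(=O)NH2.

sp2

The oxygen atom — 1 σ bond and 2 lone pairs, plus one π bond. Steric number 3, so sp2.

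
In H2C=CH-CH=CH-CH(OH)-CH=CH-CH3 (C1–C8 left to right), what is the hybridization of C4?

C4 has 3 σ bonds, plus one π bond: steric number 3 → sp2.

sp²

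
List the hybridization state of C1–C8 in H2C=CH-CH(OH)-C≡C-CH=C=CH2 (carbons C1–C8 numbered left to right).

C1 sp2, C2 sp2, C3 sp3, C4 sp, C5 sp, C6 sp2, C7 sp, C8 sp2

C1 — 3 σ bonds, plus one π bond. Steric number 3, so sp2.
C2 carries 3 σ bonds, plus one π bond, giving a steric number of 3, so it is sp2.
C3 (4 σ bonds) has steric number 4: sp3.
C4 carries 2 σ bonds, plus two π bonds, giving a steric number of 2, so it is sp.
C5: 2 σ bonds, plus two π bonds; 2 regions of electron density → sp.
C6: 3 σ bonds, plus one π bond — 3 electron domains, sp2.
C7 (2 σ bonds, plus two π bonds) has steric number 2: sp.
C8 carries 3 σ bonds, plus one π bond, giving a steric number of 3, so it is sp2.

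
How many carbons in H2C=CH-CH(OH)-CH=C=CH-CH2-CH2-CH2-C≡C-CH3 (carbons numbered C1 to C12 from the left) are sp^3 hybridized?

C1: sp2
C2: sp2
C3: sp3 ✓
C4: sp2
C5: sp
C6: sp2
C7: sp3 ✓
C8: sp3 ✓
C9: sp3 ✓
C10: sp
C11: sp
C12: sp3 ✓
C3, C7, C8, C9, C12 → 5 sp3 carbons.

5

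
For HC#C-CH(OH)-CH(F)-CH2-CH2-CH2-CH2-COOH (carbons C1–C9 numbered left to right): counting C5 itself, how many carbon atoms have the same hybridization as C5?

6

C5 is sp3 (only σ bonds).
C1: sp
C2: sp
C3: sp3 ✓
C4: sp3 ✓
C5: sp3 ✓
C6: sp3 ✓
C7: sp3 ✓
C8: sp3 ✓
C9: sp2
6 carbons are sp3.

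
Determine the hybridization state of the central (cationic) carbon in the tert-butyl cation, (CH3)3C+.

sp2

Three σ bonds and an empty p orbital; no lone pair → steric number 3 → sp2 and planar.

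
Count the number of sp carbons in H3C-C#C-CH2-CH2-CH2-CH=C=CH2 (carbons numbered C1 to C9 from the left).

3

C1: sp3
C2: sp ✓
C3: sp ✓
C4: sp3
C5: sp3
C6: sp3
C7: sp2
C8: sp ✓
C9: sp2
C2, C3, C8 → 3 sp carbons.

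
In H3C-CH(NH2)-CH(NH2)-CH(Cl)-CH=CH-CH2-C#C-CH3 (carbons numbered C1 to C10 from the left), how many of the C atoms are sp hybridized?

C1: sp3
C2: sp3
C3: sp3
C4: sp3
C5: sp2
C6: sp2
C7: sp3
C8: sp ✓
C9: sp ✓
C10: sp3
C8, C9 → 2 sp carbons.

2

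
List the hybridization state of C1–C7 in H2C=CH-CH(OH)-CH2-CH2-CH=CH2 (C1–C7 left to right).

C1: 3 σ bonds, plus one π bond; 3 regions of electron density → sp2.
C2 is sp2: 3 σ bonds, plus one π bond, 3 electron-density regions.
C3 — 4 σ bonds. Steric number 4, so sp3.
C4 (4 σ bonds) has steric number 4: sp3.
C5: 4 σ bonds — 4 electron domains, sp3.
C6 (3 σ bonds, plus one π bond) has steric number 3: sp2.
C7: 3 σ bonds, plus one π bond; 3 regions of electron density → sp2.

C1 sp2, C2 sp2, C3 sp3, C4 sp3, C5 sp3, C6 sp2, C7 sp2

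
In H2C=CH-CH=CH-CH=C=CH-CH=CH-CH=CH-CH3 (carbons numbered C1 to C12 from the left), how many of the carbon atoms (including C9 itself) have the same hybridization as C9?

10

C9 is sp2 (one π bond).
C1: sp2 ✓
C2: sp2 ✓
C3: sp2 ✓
C4: sp2 ✓
C5: sp2 ✓
C6: sp
C7: sp2 ✓
C8: sp2 ✓
C9: sp2 ✓
C10: sp2 ✓
C11: sp2 ✓
C12: sp3
10 carbons are sp2.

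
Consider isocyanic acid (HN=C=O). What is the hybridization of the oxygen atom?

sp²

The oxygen atom is sp2: 1 σ bond and 2 lone pairs, plus one π bond, 3 electron-density regions.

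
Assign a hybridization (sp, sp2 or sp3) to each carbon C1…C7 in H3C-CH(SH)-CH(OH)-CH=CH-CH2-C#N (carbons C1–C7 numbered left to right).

C1 — 4 σ bonds. Steric number 4, so sp3.
C2 carries 4 σ bonds, giving a steric number of 4, so it is sp3.
C3 has 4 σ bonds: steric number 4 → sp3.
C4 carries 3 σ bonds, plus one π bond, giving a steric number of 3, so it is sp2.
C5 (3 σ bonds, plus one π bond) has steric number 3: sp2.
C6: 4 σ bonds — 4 electron domains, sp3.
C7 (2 σ bonds, plus two π bonds) has steric number 2: sp.

C1 sp3, C2 sp3, C3 sp3, C4 sp2, C5 sp2, C6 sp3, C7 sp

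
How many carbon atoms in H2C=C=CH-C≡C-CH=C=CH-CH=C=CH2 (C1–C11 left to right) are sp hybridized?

C1: sp2
C2: sp ✓
C3: sp2
C4: sp ✓
C5: sp ✓
C6: sp2
C7: sp ✓
C8: sp2
C9: sp2
C10: sp ✓
C11: sp2
C2, C4, C5, C7, C10 → 5 sp carbons.

5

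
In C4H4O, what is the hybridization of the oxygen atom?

One O lone pair is in the aromatic π system (p orbital), the other is in an sp2 hybrid in the ring plane; O has two σ bonds + one in-plane lone pair → sp2.

sp2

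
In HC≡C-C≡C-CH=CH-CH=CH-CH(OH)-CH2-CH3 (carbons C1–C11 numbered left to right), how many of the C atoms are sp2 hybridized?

C1: sp
C2: sp
C3: sp
C4: sp
C5: sp2 ✓
C6: sp2 ✓
C7: sp2 ✓
C8: sp2 ✓
C9: sp3
C10: sp3
C11: sp3
C5, C6, C7, C8 → 4 sp2 carbons.

4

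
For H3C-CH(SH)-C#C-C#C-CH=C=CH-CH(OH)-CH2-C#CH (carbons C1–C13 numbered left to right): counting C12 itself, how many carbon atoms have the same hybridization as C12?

C12 is sp (two π bonds).
C1: sp3
C2: sp3
C3: sp ✓
C4: sp ✓
C5: sp ✓
C6: sp ✓
C7: sp2
C8: sp ✓
C9: sp2
C10: sp3
C11: sp3
C12: sp ✓
C13: sp ✓
7 carbons are sp.

7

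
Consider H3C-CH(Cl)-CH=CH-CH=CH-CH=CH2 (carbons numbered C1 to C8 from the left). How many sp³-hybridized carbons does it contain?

2

C1: sp3 ✓
C2: sp3 ✓
C3: sp2
C4: sp2
C5: sp2
C6: sp2
C7: sp2
C8: sp2
C1, C2 → 2 sp3 carbons.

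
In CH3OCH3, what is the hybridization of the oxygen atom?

sp3

Two σ bonds + two lone pairs = steric number 4 → sp3.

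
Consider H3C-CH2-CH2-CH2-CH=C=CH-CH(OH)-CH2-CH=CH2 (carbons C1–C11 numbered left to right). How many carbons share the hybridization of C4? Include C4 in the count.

C4 is sp3 (only σ bonds).
C1: sp3 ✓
C2: sp3 ✓
C3: sp3 ✓
C4: sp3 ✓
C5: sp2
C6: sp
C7: sp2
C8: sp3 ✓
C9: sp3 ✓
C10: sp2
C11: sp2
6 carbons are sp3.

6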